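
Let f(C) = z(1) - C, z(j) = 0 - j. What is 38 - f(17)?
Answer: 56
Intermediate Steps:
z(j) = -j
f(C) = -1 - C (f(C) = -1*1 - C = -1 - C)
38 - f(17) = 38 - (-1 - 1*17) = 38 - (-1 - 17) = 38 - 1*(-18) = 38 + 18 = 56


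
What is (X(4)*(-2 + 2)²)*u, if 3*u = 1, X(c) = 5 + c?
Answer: 0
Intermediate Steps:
u = ⅓ (u = (⅓)*1 = ⅓ ≈ 0.33333)
(X(4)*(-2 + 2)²)*u = ((5 + 4)*(-2 + 2)²)*(⅓) = (9*0²)*(⅓) = (9*0)*(⅓) = 0*(⅓) = 0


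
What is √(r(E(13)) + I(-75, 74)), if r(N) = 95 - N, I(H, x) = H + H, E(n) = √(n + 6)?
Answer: √(-55 - √19) ≈ 7.7045*I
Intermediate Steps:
E(n) = √(6 + n)
I(H, x) = 2*H
√(r(E(13)) + I(-75, 74)) = √((95 - √(6 + 13)) + 2*(-75)) = √((95 - √19) - 150) = √(-55 - √19)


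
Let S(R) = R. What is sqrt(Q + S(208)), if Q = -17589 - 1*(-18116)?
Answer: 7*sqrt(15) ≈ 27.111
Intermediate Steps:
Q = 527 (Q = -17589 + 18116 = 527)
sqrt(Q + S(208)) = sqrt(527 + 208) = sqrt(735) = 7*sqrt(15)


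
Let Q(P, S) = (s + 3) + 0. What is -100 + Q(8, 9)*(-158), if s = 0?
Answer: -574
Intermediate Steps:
Q(P, S) = 3 (Q(P, S) = (0 + 3) + 0 = 3 + 0 = 3)
-100 + Q(8, 9)*(-158) = -100 + 3*(-158) = -100 - 474 = -574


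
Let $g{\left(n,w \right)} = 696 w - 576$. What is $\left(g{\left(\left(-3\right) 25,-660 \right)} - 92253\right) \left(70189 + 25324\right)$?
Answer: $-52741227957$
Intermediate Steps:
$g{\left(n,w \right)} = -576 + 696 w$
$\left(g{\left(\left(-3\right) 25,-660 \right)} - 92253\right) \left(70189 + 25324\right) = \left(\left(-576 + 696 \left(-660\right)\right) - 92253\right) \left(70189 + 25324\right) = \left(\left(-576 - 459360\right) - 92253\right) 95513 = \left(-459936 - 92253\right) 95513 = \left(-552189\right) 95513 = -52741227957$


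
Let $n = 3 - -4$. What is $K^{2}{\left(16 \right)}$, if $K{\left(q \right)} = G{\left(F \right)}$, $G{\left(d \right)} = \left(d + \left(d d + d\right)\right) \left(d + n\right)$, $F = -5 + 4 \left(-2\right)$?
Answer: $736164$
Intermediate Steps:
$F = -13$ ($F = -5 - 8 = -13$)
$n = 7$ ($n = 3 + 4 = 7$)
$G{\left(d \right)} = \left(7 + d\right) \left(d^{2} + 2 d\right)$ ($G{\left(d \right)} = \left(d + \left(d d + d\right)\right) \left(d + 7\right) = \left(d + \left(d^{2} + d\right)\right) \left(7 + d\right) = \left(d + \left(d + d^{2}\right)\right) \left(7 + d\right) = \left(d^{2} + 2 d\right) \left(7 + d\right) = \left(7 + d\right) \left(d^{2} + 2 d\right)$)
$K{\left(q \right)} = -858$ ($K{\left(q \right)} = - 13 \left(14 + \left(-13\right)^{2} + 9 \left(-13\right)\right) = - 13 \left(14 + 169 - 117\right) = \left(-13\right) 66 = -858$)
$K^{2}{\left(16 \right)} = \left(-858\right)^{2} = 736164$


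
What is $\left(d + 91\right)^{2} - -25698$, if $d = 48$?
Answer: $45019$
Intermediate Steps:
$\left(d + 91\right)^{2} - -25698 = \left(48 + 91\right)^{2} - -25698 = 139^{2} + 25698 = 19321 + 25698 = 45019$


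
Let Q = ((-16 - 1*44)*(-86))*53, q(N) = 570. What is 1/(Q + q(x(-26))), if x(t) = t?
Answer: 1/274050 ≈ 3.6490e-6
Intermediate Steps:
Q = 273480 (Q = ((-16 - 44)*(-86))*53 = -60*(-86)*53 = 5160*53 = 273480)
1/(Q + q(x(-26))) = 1/(273480 + 570) = 1/274050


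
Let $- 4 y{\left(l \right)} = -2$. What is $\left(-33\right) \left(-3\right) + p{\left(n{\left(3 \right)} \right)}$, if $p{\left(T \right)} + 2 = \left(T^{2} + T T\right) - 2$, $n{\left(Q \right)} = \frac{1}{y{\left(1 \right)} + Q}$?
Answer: $\frac{4663}{49} \approx 95.163$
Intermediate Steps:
$y{\left(l \right)} = \frac{1}{2}$ ($y{\left(l \right)} = \left(- \frac{1}{4}\right) \left(-2\right) = \frac{1}{2}$)
$n{\left(Q \right)} = \frac{1}{\frac{1}{2} + Q}$
$p{\left(T \right)} = -4 + 2 T^{2}$ ($p{\left(T \right)} = -2 - \left(2 - T^{2} - T T\right) = -2 + \left(\left(T^{2} + T^{2}\right) - 2\right) = -2 + \left(2 T^{2} - 2\right) = -2 + \left(-2 + 2 T^{2}\right) = -4 + 2 T^{2}$)
$\left(-33\right) \left(-3\right) + p{\left(n{\left(3 \right)} \right)} = \left(-33\right) \left(-3\right) - \left(4 - 2 \left(\frac{2}{1 + 2 \cdot 3}\right)^{2}\right) = 99 - \left(4 - 2 \left(\frac{2}{1 + 6}\right)^{2}\right) = 99 - \left(4 - 2 \left(\frac{2}{7}\right)^{2}\right) = 99 + \left(-4 + 2 \cdot \frac{4}{49}\right) = 99 + \left(-4 + \frac{8}{49}\right) = 99 - \frac{188}{49} = \frac{4663}{49}$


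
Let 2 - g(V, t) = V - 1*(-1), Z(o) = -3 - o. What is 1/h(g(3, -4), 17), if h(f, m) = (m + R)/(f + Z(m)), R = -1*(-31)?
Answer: -11/24 ≈ -0.45833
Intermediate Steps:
R = 31
g(V, t) = 1 - V (g(V, t) = 2 - (V - 1*(-1)) = 2 - (V + 1) = 2 - (1 + V) = 2 + (-1 - V) = 1 - V)
h(f, m) = (31 + m)/(-3 + f - m) (h(f, m) = (m + 31)/(f + (-3 - m)) = (31 + m)/(-3 + f - m))
1/h(g(3, -4), 17) = 1/((31 + 17)/(-3 + (1 - 1*3) - 1*17)) = 1/(48/(-3 + (1 - 3) - 17)) = 1/(48/(-3 - 2 - 17)) = 1/(48/(-22)) = 1/(-1/22*48) = 1/(-24/11) = -11/24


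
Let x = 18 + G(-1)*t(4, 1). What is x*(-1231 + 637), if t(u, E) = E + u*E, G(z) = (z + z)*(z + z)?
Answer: -22572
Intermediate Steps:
G(z) = 4*z² (G(z) = (2*z)*(2*z) = 4*z²)
t(u, E) = E + E*u
x = 38 (x = 18 + (4*(-1)²)*(1*(1 + 4)) = 18 + (4*1)*(1*5) = 18 + 4*5 = 18 + 20 = 38)
x*(-1231 + 637) = 38*(-1231 + 637) = 38*(-594) = -22572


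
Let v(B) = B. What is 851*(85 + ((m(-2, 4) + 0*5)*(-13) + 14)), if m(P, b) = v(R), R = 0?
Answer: 84249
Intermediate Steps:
m(P, b) = 0
851*(85 + ((m(-2, 4) + 0*5)*(-13) + 14)) = 851*(85 + ((0 + 0*5)*(-13) + 14)) = 851*(85 + ((0 + 0)*(-13) + 14)) = 851*(85 + (0*(-13) + 14)) = 851*(85 + (0 + 14)) = 851*(85 + 14) = 851*99 = 84249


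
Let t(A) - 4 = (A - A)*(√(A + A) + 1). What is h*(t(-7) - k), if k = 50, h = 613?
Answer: -28198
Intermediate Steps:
t(A) = 4 (t(A) = 4 + (A - A)*(√(A + A) + 1) = 4 + 0*(√(2*A) + 1) = 4 + 0*(√2*√A + 1) = 4 + 0*(1 + √2*√A) = 4 + 0 = 4)
h*(t(-7) - k) = 613*(4 - 1*50) = 613*(4 - 50) = 613*(-46) = -28198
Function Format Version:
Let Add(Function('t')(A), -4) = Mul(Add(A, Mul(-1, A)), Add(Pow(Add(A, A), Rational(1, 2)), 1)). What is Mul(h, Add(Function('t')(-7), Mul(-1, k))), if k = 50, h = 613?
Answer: -28198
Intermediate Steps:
Function('t')(A) = 4 (Function('t')(A) = Add(4, Mul(Add(A, Mul(-1, A)), Add(Pow(Add(A, A), Rational(1, 2)), 1))) = Add(4, Mul(0, Add(Pow(Mul(2, A), Rational(1, 2)), 1))) = Add(4, Mul(0, Add(Mul(Pow(2, Rational(1, 2)), Pow(A, Rational(1, 2))), 1))) = Add(4, Mul(0, Add(1, Mul(Pow(2, Rational(1, 2)), Pow(A, Rational(1, 2)))))) = Add(4, 0) = 4)
Mul(h, Add(Function('t')(-7), Mul(-1, k))) = Mul(613, Add(4, Mul(-1, 50))) = Mul(613, Add(4, -50)) = Mul(613, -46) = -28198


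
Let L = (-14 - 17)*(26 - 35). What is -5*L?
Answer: -1395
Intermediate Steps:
L = 279 (L = -31*(-9) = 279)
-5*L = -5*279 = -1395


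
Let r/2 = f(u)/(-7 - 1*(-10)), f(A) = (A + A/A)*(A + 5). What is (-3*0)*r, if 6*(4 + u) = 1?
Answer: 0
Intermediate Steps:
u = -23/6 (u = -4 + (⅙)*1 = -4 + ⅙ = -23/6 ≈ -3.8333)
f(A) = (1 + A)*(5 + A) (f(A) = (A + 1)*(5 + A) = (1 + A)*(5 + A))
r = -119/54 (r = 2*((5 + (-23/6)² + 6*(-23/6))/(-7 - 1*(-10))) = 2*((5 + 529/36 - 23)/(-7 + 10)) = 2*(-119/36/3) = 2*(-119/36*⅓) = 2*(-119/108) = -119/54 ≈ -2.2037)
(-3*0)*r = -3*0*(-119/54) = 0*(-119/54) = 0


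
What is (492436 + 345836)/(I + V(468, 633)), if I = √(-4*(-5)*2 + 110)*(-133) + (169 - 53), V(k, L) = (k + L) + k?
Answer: 282497664/37175 + 111490176*√6/37175 ≈ 14945.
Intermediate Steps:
V(k, L) = L + 2*k (V(k, L) = (L + k) + k = L + 2*k)
I = 116 - 665*√6 (I = √(20*2 + 110)*(-133) + 116 = √(40 + 110)*(-133) + 116 = √150*(-133) + 116 = (5*√6)*(-133) + 116 = -665*√6 + 116 = 116 - 665*√6 ≈ -1512.9)
(492436 + 345836)/(I + V(468, 633)) = (492436 + 345836)/((116 - 665*√6) + (633 + 2*468)) = 838272/((116 - 665*√6) + (633 + 936)) = 838272/((116 - 665*√6) + 1569) = 838272/(1685 - 665*√6)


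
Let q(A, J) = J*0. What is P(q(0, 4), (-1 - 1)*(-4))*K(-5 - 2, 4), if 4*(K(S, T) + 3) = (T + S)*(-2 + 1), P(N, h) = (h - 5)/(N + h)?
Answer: -27/32 ≈ -0.84375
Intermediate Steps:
q(A, J) = 0
P(N, h) = (-5 + h)/(N + h)
K(S, T) = -3 - S/4 - T/4 (K(S, T) = -3 + ((T + S)*(-2 + 1))/4 = -3 + ((S + T)*(-1))/4 = -3 + (-S - T)/4 = -3 + (-S/4 - T/4) = -3 - S/4 - T/4)
P(q(0, 4), (-1 - 1)*(-4))*K(-5 - 2, 4) = ((-5 + (-1 - 1)*(-4))/(0 + (-1 - 1)*(-4)))*(-3 - (-5 - 2)/4 - ¼*4) = ((-5 - 2*(-4))/(0 - 2*(-4)))*(-3 - ¼*(-7) - 1) = ((-5 + 8)/(0 + 8))*(-3 + 7/4 - 1) = (3/8)*(-9/4) = -27/32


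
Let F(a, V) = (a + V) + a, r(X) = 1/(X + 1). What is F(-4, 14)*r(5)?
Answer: 1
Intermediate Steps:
r(X) = 1/(1 + X)
F(a, V) = V + 2*a (F(a, V) = (V + a) + a = V + 2*a)
F(-4, 14)*r(5) = (14 + 2*(-4))/(1 + 5) = (14 - 8)/6 = 6*(1/6) = 1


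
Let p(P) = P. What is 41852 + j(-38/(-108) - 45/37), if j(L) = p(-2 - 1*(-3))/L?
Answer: 72276406/1727 ≈ 41851.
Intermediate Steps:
j(L) = 1/L (j(L) = (-2 - 1*(-3))/L = (-2 + 3)/L = 1/L)
41852 + j(-38/(-108) - 45/37) = 41852 + 1/(-38/(-108) - 45/37) = 41852 + 1/(-38*(-1/108) - 45*1/37) = 41852 + 1/(19/54 - 45/37) = 41852 + 1/(-1727/1998) = 41852 - 1998/1727 = 72276406/1727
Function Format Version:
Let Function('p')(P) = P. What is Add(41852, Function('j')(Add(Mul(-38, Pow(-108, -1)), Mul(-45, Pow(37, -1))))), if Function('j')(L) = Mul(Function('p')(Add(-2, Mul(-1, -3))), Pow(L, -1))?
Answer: Rational(72276406, 1727) ≈ 41851.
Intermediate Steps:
Function('j')(L) = Pow(L, -1) (Function('j')(L) = Mul(Add(-2, Mul(-1, -3)), Pow(L, -1)) = Mul(Add(-2, 3), Pow(L, -1)) = Mul(1, Pow(L, -1)) = Pow(L, -1))
Add(41852, Function('j')(Add(Mul(-38, Pow(-108, -1)), Mul(-45, Pow(37, -1))))) = Add(41852, Pow(Add(Mul(-38, Pow(-108, -1)), Mul(-45, Pow(37, -1))), -1)) = Add(41852, Pow(Add(Mul(-38, Rational(-1, 108)), Mul(-45, Rational(1, 37))), -1)) = Add(41852, Pow(Add(Rational(19, 54), Rational(-45, 37)), -1)) = Add(41852, Pow(Rational(-1727, 1998), -1)) = Add(41852, Rational(-1998, 1727)) = Rational(72276406, 1727)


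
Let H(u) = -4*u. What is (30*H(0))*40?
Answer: 0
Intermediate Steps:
(30*H(0))*40 = (30*(-4*0))*40 = (30*0)*40 = 0*40 = 0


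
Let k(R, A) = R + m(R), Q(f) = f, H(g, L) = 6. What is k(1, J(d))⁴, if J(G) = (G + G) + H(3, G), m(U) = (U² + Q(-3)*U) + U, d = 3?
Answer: 0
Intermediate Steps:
m(U) = U² - 2*U (m(U) = (U² - 3*U) + U = U² - 2*U)
J(G) = 6 + 2*G (J(G) = (G + G) + 6 = 2*G + 6 = 6 + 2*G)
k(R, A) = R + R*(-2 + R)
k(1, J(d))⁴ = (1*(-1 + 1))⁴ = (1*0)⁴ = 0⁴ = 0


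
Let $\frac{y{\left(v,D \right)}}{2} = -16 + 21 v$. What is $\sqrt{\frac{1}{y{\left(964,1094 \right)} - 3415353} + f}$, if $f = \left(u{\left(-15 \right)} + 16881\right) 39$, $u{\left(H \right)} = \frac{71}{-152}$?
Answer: $\frac{\sqrt{43311077672512608719386}}{256492172} \approx 811.38$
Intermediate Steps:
$u{\left(H \right)} = - \frac{71}{152}$ ($u{\left(H \right)} = 71 \left(- \frac{1}{152}\right) = - \frac{71}{152}$)
$y{\left(v,D \right)} = -32 + 42 v$ ($y{\left(v,D \right)} = 2 \left(-16 + 21 v\right) = -32 + 42 v$)
$f = \frac{100067799}{152}$ ($f = \left(- \frac{71}{152} + 16881\right) 39 = \frac{2565841}{152} \cdot 39 = \frac{100067799}{152} \approx 6.5834 \cdot 10^{5}$)
$\sqrt{\frac{1}{y{\left(964,1094 \right)} - 3415353} + f} = \sqrt{\frac{1}{\left(-32 + 42 \cdot 964\right) - 3415353} + \frac{100067799}{152}} = \sqrt{\frac{1}{\left(-32 + 40488\right) - 3415353} + \frac{100067799}{152}} = \sqrt{\frac{1}{40456 - 3415353} + \frac{100067799}{152}} = \sqrt{\frac{1}{-3374897} + \frac{100067799}{152}} = \sqrt{- \frac{1}{3374897} + \frac{100067799}{152}} = \sqrt{\frac{337718514641551}{512984344}} = \frac{\sqrt{43311077672512608719386}}{256492172}$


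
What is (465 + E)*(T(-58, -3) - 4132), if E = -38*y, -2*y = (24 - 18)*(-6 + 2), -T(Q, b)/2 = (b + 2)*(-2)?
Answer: -37224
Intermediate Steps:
T(Q, b) = 8 + 4*b (T(Q, b) = -2*(b + 2)*(-2) = -2*(2 + b)*(-2) = -2*(-4 - 2*b) = 8 + 4*b)
y = 12 (y = -(24 - 18)*(-6 + 2)/2 = -3*(-4) = -½*(-24) = 12)
E = -456 (E = -38*12 = -456)
(465 + E)*(T(-58, -3) - 4132) = (465 - 456)*((8 + 4*(-3)) - 4132) = 9*((8 - 12) - 4132) = 9*(-4 - 4132) = 9*(-4136) = -37224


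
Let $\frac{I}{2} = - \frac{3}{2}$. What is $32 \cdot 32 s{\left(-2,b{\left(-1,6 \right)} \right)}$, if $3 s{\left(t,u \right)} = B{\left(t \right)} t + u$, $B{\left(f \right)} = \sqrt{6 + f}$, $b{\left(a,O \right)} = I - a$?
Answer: $-2048$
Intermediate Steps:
$I = -3$ ($I = 2 \left(- \frac{3}{2}\right) = -3$)
$b{\left(a,O \right)} = -3 - a$
$s{\left(t,u \right)} = \frac{u}{3} + \frac{t \sqrt{6 + t}}{3}$ ($s{\left(t,u \right)} = \frac{\sqrt{6 + t} t + u}{3} = \frac{t \sqrt{6 + t} + u}{3} = \frac{u + t \sqrt{6 + t}}{3} = \frac{u}{3} + \frac{t \sqrt{6 + t}}{3}$)
$32 \cdot 32 s{\left(-2,b{\left(-1,6 \right)} \right)} = 32 \cdot 32 \left(\frac{-3 - -1}{3} + \frac{1}{3} \left(-2\right) \sqrt{6 - 2}\right) = 1024 \left(\frac{-3 + 1}{3} + \frac{1}{3} \left(-2\right) \sqrt{4}\right) = 1024 \left(\frac{1}{3} \left(-2\right) + \frac{1}{3} \left(-2\right) 2\right) = 1024 \left(- \frac{2}{3} - \frac{4}{3}\right) = 1024 \left(-2\right) = -2048$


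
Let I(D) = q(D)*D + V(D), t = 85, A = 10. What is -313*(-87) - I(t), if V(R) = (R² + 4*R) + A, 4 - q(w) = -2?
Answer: 19146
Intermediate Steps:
q(w) = 6 (q(w) = 4 - 1*(-2) = 4 + 2 = 6)
V(R) = 10 + R² + 4*R (V(R) = (R² + 4*R) + 10 = 10 + R² + 4*R)
I(D) = 10 + D² + 10*D (I(D) = 6*D + (10 + D² + 4*D) = 10 + D² + 10*D)
-313*(-87) - I(t) = -313*(-87) - (10 + 85² + 10*85) = 27231 - (10 + 7225 + 850) = 27231 - 1*8085 = 27231 - 8085 = 19146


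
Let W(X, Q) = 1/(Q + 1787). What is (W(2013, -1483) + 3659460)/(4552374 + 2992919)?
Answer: 1112475841/2293769072 ≈ 0.48500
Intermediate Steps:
W(X, Q) = 1/(1787 + Q)
(W(2013, -1483) + 3659460)/(4552374 + 2992919) = (1/(1787 - 1483) + 3659460)/(4552374 + 2992919) = (1/304 + 3659460)/7545293 = (1/304 + 3659460)*(1/7545293) = (1112475841/304)*(1/7545293) = 1112475841/2293769072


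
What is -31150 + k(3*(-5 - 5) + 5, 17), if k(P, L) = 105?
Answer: -31045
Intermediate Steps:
-31150 + k(3*(-5 - 5) + 5, 17) = -31150 + 105 = -31045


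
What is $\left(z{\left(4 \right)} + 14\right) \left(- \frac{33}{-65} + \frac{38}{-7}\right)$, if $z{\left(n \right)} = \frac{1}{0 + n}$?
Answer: $- \frac{127623}{1820} \approx -70.123$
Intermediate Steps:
$z{\left(n \right)} = \frac{1}{n}$
$\left(z{\left(4 \right)} + 14\right) \left(- \frac{33}{-65} + \frac{38}{-7}\right) = \left(\frac{1}{4} + 14\right) \left(- \frac{33}{-65} + \frac{38}{-7}\right) = \left(\frac{1}{4} + 14\right) \left(\left(-33\right) \left(- \frac{1}{65}\right) + 38 \left(- \frac{1}{7}\right)\right) = \frac{57 \left(\frac{33}{65} - \frac{38}{7}\right)}{4} = \frac{57}{4} \left(- \frac{2239}{455}\right) = - \frac{127623}{1820}$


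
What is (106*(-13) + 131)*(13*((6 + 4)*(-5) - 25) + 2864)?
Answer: -2355583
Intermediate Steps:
(106*(-13) + 131)*(13*((6 + 4)*(-5) - 25) + 2864) = (-1378 + 131)*(13*(10*(-5) - 25) + 2864) = -1247*(13*(-50 - 25) + 2864) = -1247*(13*(-75) + 2864) = -1247*(-975 + 2864) = -1247*1889 = -2355583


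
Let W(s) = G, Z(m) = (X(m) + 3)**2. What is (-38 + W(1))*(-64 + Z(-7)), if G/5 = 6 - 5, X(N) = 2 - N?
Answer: -2640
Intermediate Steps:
Z(m) = (5 - m)**2 (Z(m) = ((2 - m) + 3)**2 = (5 - m)**2)
G = 5 (G = 5*(6 - 5) = 5*1 = 5)
W(s) = 5
(-38 + W(1))*(-64 + Z(-7)) = (-38 + 5)*(-64 + (-5 - 7)**2) = -33*(-64 + (-12)**2) = -33*(-64 + 144) = -33*80 = -2640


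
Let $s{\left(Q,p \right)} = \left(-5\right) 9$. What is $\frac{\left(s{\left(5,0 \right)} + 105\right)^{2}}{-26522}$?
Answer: $- \frac{1800}{13261} \approx -0.13574$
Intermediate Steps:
$s{\left(Q,p \right)} = -45$
$\frac{\left(s{\left(5,0 \right)} + 105\right)^{2}}{-26522} = \frac{\left(-45 + 105\right)^{2}}{-26522} = 60^{2} \left(- \frac{1}{26522}\right) = 3600 \left(- \frac{1}{26522}\right) = - \frac{1800}{13261}$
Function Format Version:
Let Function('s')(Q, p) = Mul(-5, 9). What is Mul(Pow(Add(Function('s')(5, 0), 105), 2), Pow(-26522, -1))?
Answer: Rational(-1800, 13261) ≈ -0.13574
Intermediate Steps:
Function('s')(Q, p) = -45
Mul(Pow(Add(Function('s')(5, 0), 105), 2), Pow(-26522, -1)) = Mul(Pow(Add(-45, 105), 2), Pow(-26522, -1)) = Mul(Pow(60, 2), Rational(-1, 26522)) = Mul(3600, Rational(-1, 26522)) = Rational(-1800, 13261)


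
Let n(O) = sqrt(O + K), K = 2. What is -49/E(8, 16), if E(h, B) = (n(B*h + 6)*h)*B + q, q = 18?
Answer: 441/1113950 - 3136*sqrt(34)/556975 ≈ -0.032435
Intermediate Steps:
n(O) = sqrt(2 + O) (n(O) = sqrt(O + 2) = sqrt(2 + O))
E(h, B) = 18 + B*h*sqrt(8 + B*h) (E(h, B) = (sqrt(2 + (B*h + 6))*h)*B + 18 = (sqrt(2 + (6 + B*h))*h)*B + 18 = (sqrt(8 + B*h)*h)*B + 18 = (h*sqrt(8 + B*h))*B + 18 = B*h*sqrt(8 + B*h) + 18 = 18 + B*h*sqrt(8 + B*h))
-49/E(8, 16) = -49/(18 + 16*8*sqrt(8 + 16*8)) = -49/(18 + 16*8*sqrt(8 + 128)) = -49/(18 + 16*8*sqrt(136)) = -49/(18 + 16*8*(2*sqrt(34))) = -49/(18 + 256*sqrt(34))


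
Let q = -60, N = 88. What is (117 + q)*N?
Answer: 5016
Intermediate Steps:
(117 + q)*N = (117 - 60)*88 = 57*88 = 5016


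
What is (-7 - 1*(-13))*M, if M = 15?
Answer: 90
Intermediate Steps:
(-7 - 1*(-13))*M = (-7 - 1*(-13))*15 = (-7 + 13)*15 = 6*15 = 90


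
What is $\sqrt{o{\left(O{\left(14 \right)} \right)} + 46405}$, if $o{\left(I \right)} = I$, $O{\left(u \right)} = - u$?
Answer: $\sqrt{46391} \approx 215.39$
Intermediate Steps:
$\sqrt{o{\left(O{\left(14 \right)} \right)} + 46405} = \sqrt{\left(-1\right) 14 + 46405} = \sqrt{-14 + 46405} = \sqrt{46391}$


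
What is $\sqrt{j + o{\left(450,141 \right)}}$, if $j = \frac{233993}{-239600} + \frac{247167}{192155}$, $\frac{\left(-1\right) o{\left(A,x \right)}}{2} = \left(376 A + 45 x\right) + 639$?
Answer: $\frac{i \sqrt{74691827637600270695167}}{460403380} \approx 593.61 i$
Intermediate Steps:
$o{\left(A,x \right)} = -1278 - 752 A - 90 x$ ($o{\left(A,x \right)} = - 2 \left(\left(376 A + 45 x\right) + 639\right) = - 2 \left(\left(45 x + 376 A\right) + 639\right) = - 2 \left(639 + 45 x + 376 A\right) = -1278 - 752 A - 90 x$)
$j = \frac{2851657657}{9208067600}$ ($j = 233993 \left(- \frac{1}{239600}\right) + 247167 \cdot \frac{1}{192155} = - \frac{233993}{239600} + \frac{247167}{192155} = \frac{2851657657}{9208067600} \approx 0.30969$)
$\sqrt{j + o{\left(450,141 \right)}} = \sqrt{\frac{2851657657}{9208067600} - 352368} = \sqrt{- \frac{3244625512419143}{9208067600}} = \frac{i \sqrt{74691827637600270695167}}{460403380}$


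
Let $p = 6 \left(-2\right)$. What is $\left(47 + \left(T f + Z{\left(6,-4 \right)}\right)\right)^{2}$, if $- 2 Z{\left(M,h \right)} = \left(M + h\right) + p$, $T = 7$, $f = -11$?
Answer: $625$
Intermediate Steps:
$p = -12$
$Z{\left(M,h \right)} = 6 - \frac{M}{2} - \frac{h}{2}$ ($Z{\left(M,h \right)} = - \frac{\left(M + h\right) - 12}{2} = - \frac{-12 + M + h}{2} = 6 - \frac{M}{2} - \frac{h}{2}$)
$\left(47 + \left(T f + Z{\left(6,-4 \right)}\right)\right)^{2} = \left(47 + \left(7 \left(-11\right) - -5\right)\right)^{2} = \left(47 + \left(-77 + \left(6 - 3 + 2\right)\right)\right)^{2} = \left(47 + \left(-77 + 5\right)\right)^{2} = \left(47 - 72\right)^{2} = \left(-25\right)^{2} = 625$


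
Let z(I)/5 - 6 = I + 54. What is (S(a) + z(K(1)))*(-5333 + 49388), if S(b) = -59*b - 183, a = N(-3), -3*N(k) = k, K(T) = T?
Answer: 2775465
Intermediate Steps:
N(k) = -k/3
a = 1 (a = -1/3*(-3) = 1)
z(I) = 300 + 5*I (z(I) = 30 + 5*(I + 54) = 30 + 5*(54 + I) = 30 + (270 + 5*I) = 300 + 5*I)
S(b) = -183 - 59*b
(S(a) + z(K(1)))*(-5333 + 49388) = ((-183 - 59*1) + (300 + 5*1))*(-5333 + 49388) = ((-183 - 59) + (300 + 5))*44055 = (-242 + 305)*44055 = 63*44055 = 2775465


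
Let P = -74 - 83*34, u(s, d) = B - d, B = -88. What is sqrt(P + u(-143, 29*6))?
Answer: I*sqrt(3158) ≈ 56.196*I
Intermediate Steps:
u(s, d) = -88 - d
P = -2896 (P = -74 - 2822 = -2896)
sqrt(P + u(-143, 29*6)) = sqrt(-2896 + (-88 - 29*6)) = sqrt(-2896 + (-88 - 1*174)) = sqrt(-2896 + (-88 - 174)) = sqrt(-2896 - 262) = sqrt(-3158) = I*sqrt(3158)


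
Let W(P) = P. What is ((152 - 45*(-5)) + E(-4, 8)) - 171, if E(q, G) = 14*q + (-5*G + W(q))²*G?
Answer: 15638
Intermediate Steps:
E(q, G) = 14*q + G*(q - 5*G)² (E(q, G) = 14*q + (-5*G + q)²*G = 14*q + (q - 5*G)²*G = 14*q + G*(q - 5*G)²)
((152 - 45*(-5)) + E(-4, 8)) - 171 = ((152 - 45*(-5)) + (14*(-4) + 8*(-1*(-4) + 5*8)²)) - 171 = ((152 + 225) + (-56 + 8*(4 + 40)²)) - 171 = (377 + (-56 + 8*44²)) - 171 = (377 + (-56 + 8*1936)) - 171 = (377 + (-56 + 15488)) - 171 = (377 + 15432) - 171 = 15809 - 171 = 15638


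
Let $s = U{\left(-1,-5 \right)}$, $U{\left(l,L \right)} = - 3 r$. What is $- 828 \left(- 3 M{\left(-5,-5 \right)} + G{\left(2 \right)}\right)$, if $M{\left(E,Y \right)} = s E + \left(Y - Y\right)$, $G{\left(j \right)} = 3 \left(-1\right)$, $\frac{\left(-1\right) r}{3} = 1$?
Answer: $-109296$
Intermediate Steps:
$r = -3$ ($r = \left(-3\right) 1 = -3$)
$U{\left(l,L \right)} = 9$ ($U{\left(l,L \right)} = \left(-3\right) \left(-3\right) = 9$)
$s = 9$
$G{\left(j \right)} = -3$
$M{\left(E,Y \right)} = 9 E$ ($M{\left(E,Y \right)} = 9 E + \left(Y - Y\right) = 9 E + 0 = 9 E$)
$- 828 \left(- 3 M{\left(-5,-5 \right)} + G{\left(2 \right)}\right) = - 828 \left(- 3 \cdot 9 \left(-5\right) - 3\right) = - 828 \left(\left(-3\right) \left(-45\right) - 3\right) = - 828 \left(135 - 3\right) = \left(-828\right) 132 = -109296$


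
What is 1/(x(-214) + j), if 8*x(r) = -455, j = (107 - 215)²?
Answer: 8/92857 ≈ 8.6154e-5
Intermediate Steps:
j = 11664 (j = (-108)² = 11664)
x(r) = -455/8 (x(r) = (⅛)*(-455) = -455/8)
1/(x(-214) + j) = 1/(-455/8 + 11664) = 1/(92857/8) = 8/92857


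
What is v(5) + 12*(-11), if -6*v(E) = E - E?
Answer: -132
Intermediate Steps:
v(E) = 0 (v(E) = -(E - E)/6 = -⅙*0 = 0)
v(5) + 12*(-11) = 0 + 12*(-11) = 0 - 132 = -132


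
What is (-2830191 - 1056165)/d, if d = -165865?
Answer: 3886356/165865 ≈ 23.431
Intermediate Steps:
(-2830191 - 1056165)/d = (-2830191 - 1056165)/(-165865) = -3886356*(-1/165865) = 3886356/165865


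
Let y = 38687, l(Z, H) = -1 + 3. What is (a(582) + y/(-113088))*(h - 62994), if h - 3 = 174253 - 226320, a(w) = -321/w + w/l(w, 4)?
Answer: -183076385049241/5484768 ≈ -3.3379e+7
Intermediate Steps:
l(Z, H) = 2
a(w) = w/2 - 321/w (a(w) = -321/w + w/2 = w/2 - 321/w)
h = -52064 (h = 3 + (174253 - 226320) = 3 - 52067 = -52064)
(a(582) + y/(-113088))*(h - 62994) = (((1/2)*582 - 321/582) + 38687/(-113088))*(-52064 - 62994) = ((291 - 321*1/582) + 38687*(-1/113088))*(-115058) = ((291 - 107/194) - 38687/113088)*(-115058) = (56347/194 - 38687/113088)*(-115058) = (3182332129/10969536)*(-115058) = -183076385049241/5484768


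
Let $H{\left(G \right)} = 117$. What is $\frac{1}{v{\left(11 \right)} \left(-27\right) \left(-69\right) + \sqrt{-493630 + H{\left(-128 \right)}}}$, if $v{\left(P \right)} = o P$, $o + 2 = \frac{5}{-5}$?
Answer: $- \frac{61479}{3780160954} - \frac{i \sqrt{493513}}{3780160954} \approx -1.6264 \cdot 10^{-5} - 1.8584 \cdot 10^{-7} i$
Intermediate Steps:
$o = -3$ ($o = -2 + \frac{5}{-5} = -2 + 5 \left(- \frac{1}{5}\right) = -2 - 1 = -3$)
$v{\left(P \right)} = - 3 P$
$\frac{1}{v{\left(11 \right)} \left(-27\right) \left(-69\right) + \sqrt{-493630 + H{\left(-128 \right)}}} = \frac{1}{\left(-3\right) 11 \left(-27\right) \left(-69\right) + \sqrt{-493630 + 117}} = \frac{1}{\left(-33\right) \left(-27\right) \left(-69\right) + \sqrt{-493513}} = \frac{1}{891 \left(-69\right) + i \sqrt{493513}} = \frac{1}{-61479 + i \sqrt{493513}}$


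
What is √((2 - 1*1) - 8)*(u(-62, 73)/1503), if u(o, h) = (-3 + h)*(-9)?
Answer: -70*I*√7/167 ≈ -1.109*I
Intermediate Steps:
u(o, h) = 27 - 9*h
√((2 - 1*1) - 8)*(u(-62, 73)/1503) = √((2 - 1*1) - 8)*((27 - 9*73)/1503) = √((2 - 1) - 8)*((27 - 657)*(1/1503)) = √(1 - 8)*(-630*1/1503) = √(-7)*(-70/167) = (I*√7)*(-70/167) = -70*I*√7/167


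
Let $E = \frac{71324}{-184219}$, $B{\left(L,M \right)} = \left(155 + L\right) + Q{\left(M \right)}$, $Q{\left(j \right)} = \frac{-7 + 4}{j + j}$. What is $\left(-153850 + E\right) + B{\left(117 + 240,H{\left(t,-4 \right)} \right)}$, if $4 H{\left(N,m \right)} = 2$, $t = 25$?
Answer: $- \frac{28248397003}{184219} \approx -1.5334 \cdot 10^{5}$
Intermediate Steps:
$Q{\left(j \right)} = - \frac{3}{2 j}$
$H{\left(N,m \right)} = \frac{1}{2}$ ($H{\left(N,m \right)} = \frac{1}{4} \cdot 2 = \frac{1}{2}$)
$B{\left(L,M \right)} = 155 + L - \frac{3}{2 M}$ ($B{\left(L,M \right)} = \left(155 + L\right) - \frac{3}{2 M} = 155 + L - \frac{3}{2 M}$)
$E = - \frac{71324}{184219}$ ($E = 71324 \left(- \frac{1}{184219}\right) = - \frac{71324}{184219} \approx -0.38717$)
$\left(-153850 + E\right) + B{\left(117 + 240,H{\left(t,-4 \right)} \right)} = \left(-153850 - \frac{71324}{184219}\right) + \left(155 + \left(117 + 240\right) - \frac{3 \frac{1}{\frac{1}{2}}}{2}\right) = - \frac{28342164474}{184219} + \left(155 + 357 - 3\right) = - \frac{28342164474}{184219} + 509 = - \frac{28248397003}{184219}$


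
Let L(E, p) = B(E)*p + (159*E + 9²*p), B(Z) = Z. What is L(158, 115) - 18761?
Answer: 33846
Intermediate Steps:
L(E, p) = 81*p + 159*E + E*p (L(E, p) = E*p + (159*E + 9²*p) = E*p + (159*E + 81*p) = E*p + (81*p + 159*E) = 81*p + 159*E + E*p)
L(158, 115) - 18761 = (81*115 + 159*158 + 158*115) - 18761 = (9315 + 25122 + 18170) - 18761 = 52607 - 18761 = 33846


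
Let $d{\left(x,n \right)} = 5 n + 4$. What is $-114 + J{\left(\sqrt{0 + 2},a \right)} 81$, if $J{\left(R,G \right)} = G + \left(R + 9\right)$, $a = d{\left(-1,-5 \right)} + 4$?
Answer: $-762 + 81 \sqrt{2} \approx -647.45$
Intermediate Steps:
$d{\left(x,n \right)} = 4 + 5 n$
$a = -17$ ($a = \left(4 + 5 \left(-5\right)\right) + 4 = \left(4 - 25\right) + 4 = -21 + 4 = -17$)
$J{\left(R,G \right)} = 9 + G + R$ ($J{\left(R,G \right)} = G + \left(9 + R\right) = 9 + G + R$)
$-114 + J{\left(\sqrt{0 + 2},a \right)} 81 = -114 + \left(9 - 17 + \sqrt{0 + 2}\right) 81 = -114 + \left(9 - 17 + \sqrt{2}\right) 81 = -114 + \left(-8 + \sqrt{2}\right) 81 = -114 - \left(648 - 81 \sqrt{2}\right) = -762 + 81 \sqrt{2}$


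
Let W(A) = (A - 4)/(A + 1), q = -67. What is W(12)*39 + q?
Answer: -43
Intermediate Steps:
W(A) = (-4 + A)/(1 + A)
W(12)*39 + q = ((-4 + 12)/(1 + 12))*39 - 67 = (8/13)*39 - 67 = 24 - 67 = -43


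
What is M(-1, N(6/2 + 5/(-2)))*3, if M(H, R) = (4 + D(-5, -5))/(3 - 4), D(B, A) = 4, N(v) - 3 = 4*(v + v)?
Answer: -24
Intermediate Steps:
N(v) = 3 + 8*v (N(v) = 3 + 4*(v + v) = 3 + 4*(2*v) = 3 + 8*v)
M(H, R) = -8 (M(H, R) = (4 + 4)/(3 - 4) = 8/(-1) = 8*(-1) = -8)
M(-1, N(6/2 + 5/(-2)))*3 = -8*3 = -24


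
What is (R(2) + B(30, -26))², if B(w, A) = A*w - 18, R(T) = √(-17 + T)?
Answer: (798 - I*√15)² ≈ 6.3679e+5 - 6181.0*I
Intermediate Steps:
B(w, A) = -18 + A*w
(R(2) + B(30, -26))² = (√(-17 + 2) + (-18 - 26*30))² = (√(-15) + (-18 - 780))² = (I*√15 - 798)² = (-798 + I*√15)²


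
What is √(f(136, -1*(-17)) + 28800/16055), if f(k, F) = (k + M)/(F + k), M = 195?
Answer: √627951083/12597 ≈ 1.9893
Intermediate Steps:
f(k, F) = (195 + k)/(F + k) (f(k, F) = (k + 195)/(F + k) = (195 + k)/(F + k))
√(f(136, -1*(-17)) + 28800/16055) = √((195 + 136)/(-1*(-17) + 136) + 28800/16055) = √(331/(17 + 136) + 28800*(1/16055)) = √(331/153 + 5760/3211) = √(1944121/491283) = √627951083/12597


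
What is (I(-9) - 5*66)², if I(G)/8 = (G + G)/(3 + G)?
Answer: 93636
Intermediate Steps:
I(G) = 16*G/(3 + G) (I(G) = 8*((G + G)/(3 + G)) = 8*((2*G)/(3 + G)) = 8*(2*G/(3 + G)) = 16*G/(3 + G))
(I(-9) - 5*66)² = (16*(-9)/(3 - 9) - 5*66)² = (16*(-9)/(-6) - 330)² = (16*(-9)*(-⅙) - 330)² = (24 - 330)² = (-306)² = 93636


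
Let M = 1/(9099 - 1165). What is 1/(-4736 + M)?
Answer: -7934/37575423 ≈ -0.00021115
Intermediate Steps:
M = 1/7934 ≈ 0.00012604
1/(-4736 + M) = 1/(-4736 + 1/7934) = 1/(-37575423/7934) = -7934/37575423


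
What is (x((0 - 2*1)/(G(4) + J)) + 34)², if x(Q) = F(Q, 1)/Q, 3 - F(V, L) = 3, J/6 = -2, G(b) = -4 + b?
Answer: 1156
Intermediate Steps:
J = -12 (J = 6*(-2) = -12)
F(V, L) = 0 (F(V, L) = 3 - 1*3 = 3 - 3 = 0)
x(Q) = 0 (x(Q) = 0/Q = 0)
(x((0 - 2*1)/(G(4) + J)) + 34)² = (0 + 34)² = 34² = 1156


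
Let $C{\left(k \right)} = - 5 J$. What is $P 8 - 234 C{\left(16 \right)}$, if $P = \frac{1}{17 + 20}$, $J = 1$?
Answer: $\frac{43298}{37} \approx 1170.2$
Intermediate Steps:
$P = \frac{1}{37} \approx 0.027027$
$C{\left(k \right)} = -5$ ($C{\left(k \right)} = \left(-5\right) 1 = -5$)
$P 8 - 234 C{\left(16 \right)} = \frac{1}{37} \cdot 8 - -1170 = \frac{8}{37} + 1170 = \frac{43298}{37}$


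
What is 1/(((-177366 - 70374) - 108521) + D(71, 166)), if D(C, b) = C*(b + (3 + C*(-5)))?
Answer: -1/369467 ≈ -2.7066e-6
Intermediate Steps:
D(C, b) = C*(3 + b - 5*C) (D(C, b) = C*(b + (3 - 5*C)) = C*(3 + b - 5*C))
1/(((-177366 - 70374) - 108521) + D(71, 166)) = 1/(((-177366 - 70374) - 108521) + 71*(3 + 166 - 5*71)) = 1/((-247740 - 108521) + 71*(3 + 166 - 355)) = 1/(-356261 + 71*(-186)) = 1/(-356261 - 13206) = 1/(-369467) = -1/369467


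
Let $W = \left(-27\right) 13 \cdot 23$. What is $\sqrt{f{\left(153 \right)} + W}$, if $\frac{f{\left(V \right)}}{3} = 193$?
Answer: $i \sqrt{7494} \approx 86.568 i$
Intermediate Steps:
$W = -8073$ ($W = \left(-351\right) 23 = -8073$)
$f{\left(V \right)} = 579$ ($f{\left(V \right)} = 3 \cdot 193 = 579$)
$\sqrt{f{\left(153 \right)} + W} = \sqrt{579 - 8073} = \sqrt{-7494} = i \sqrt{7494}$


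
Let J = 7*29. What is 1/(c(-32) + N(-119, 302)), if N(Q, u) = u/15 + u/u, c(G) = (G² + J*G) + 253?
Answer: -15/77968 ≈ -0.00019239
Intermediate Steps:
J = 203
c(G) = 253 + G² + 203*G (c(G) = (G² + 203*G) + 253 = 253 + G² + 203*G)
N(Q, u) = 1 + u/15 (N(Q, u) = u*(1/15) + 1 = u/15 + 1 = 1 + u/15)
1/(c(-32) + N(-119, 302)) = 1/((253 + (-32)² + 203*(-32)) + (1 + (1/15)*302)) = 1/((253 + 1024 - 6496) + (1 + 302/15)) = 1/(-5219 + 317/15) = 1/(-77968/15) = -15/77968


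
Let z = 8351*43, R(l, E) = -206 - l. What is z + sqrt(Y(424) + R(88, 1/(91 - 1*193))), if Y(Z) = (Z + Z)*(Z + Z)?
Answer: 359093 + sqrt(718810) ≈ 3.5994e+5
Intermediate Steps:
Y(Z) = 4*Z**2 (Y(Z) = (2*Z)*(2*Z) = 4*Z**2)
z = 359093
z + sqrt(Y(424) + R(88, 1/(91 - 1*193))) = 359093 + sqrt(4*424**2 + (-206 - 1*88)) = 359093 + sqrt(4*179776 + (-206 - 88)) = 359093 + sqrt(719104 - 294) = 359093 + sqrt(718810)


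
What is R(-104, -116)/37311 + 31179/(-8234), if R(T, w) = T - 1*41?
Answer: -1164513599/307218774 ≈ -3.7905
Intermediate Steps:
R(T, w) = -41 + T (R(T, w) = T - 41 = -41 + T)
R(-104, -116)/37311 + 31179/(-8234) = (-41 - 104)/37311 + 31179/(-8234) = -145*1/37311 + 31179*(-1/8234) = -145/37311 - 31179/8234 = -1164513599/307218774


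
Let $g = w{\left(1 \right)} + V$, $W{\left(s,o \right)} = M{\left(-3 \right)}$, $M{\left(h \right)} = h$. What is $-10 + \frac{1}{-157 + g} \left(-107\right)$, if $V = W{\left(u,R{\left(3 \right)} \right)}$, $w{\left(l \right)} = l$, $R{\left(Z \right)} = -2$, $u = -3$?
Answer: $- \frac{1483}{159} \approx -9.327$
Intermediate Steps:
$W{\left(s,o \right)} = -3$
$V = -3$
$g = -2$ ($g = 1 - 3 = -2$)
$-10 + \frac{1}{-157 + g} \left(-107\right) = -10 + \frac{1}{-157 - 2} \left(-107\right) = -10 + \frac{1}{-159} \left(-107\right) = -10 - - \frac{107}{159} = -10 + \frac{107}{159} = - \frac{1483}{159}$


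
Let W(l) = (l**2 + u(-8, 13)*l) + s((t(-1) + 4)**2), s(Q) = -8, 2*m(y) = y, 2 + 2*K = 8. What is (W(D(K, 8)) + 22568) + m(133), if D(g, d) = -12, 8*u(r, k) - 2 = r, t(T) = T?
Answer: 45559/2 ≈ 22780.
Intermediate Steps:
K = 3 (K = -1 + (1/2)*8 = -1 + 4 = 3)
m(y) = y/2
u(r, k) = 1/4 + r/8
W(l) = -8 + l**2 - 3*l/4 (W(l) = (l**2 + (1/4 + (1/8)*(-8))*l) - 8 = (l**2 + (1/4 - 1)*l) - 8 = (l**2 - 3*l/4) - 8 = -8 + l**2 - 3*l/4)
(W(D(K, 8)) + 22568) + m(133) = ((-8 + (-12)**2 - 3/4*(-12)) + 22568) + (1/2)*133 = ((-8 + 144 + 9) + 22568) + 133/2 = (145 + 22568) + 133/2 = 22713 + 133/2 = 45559/2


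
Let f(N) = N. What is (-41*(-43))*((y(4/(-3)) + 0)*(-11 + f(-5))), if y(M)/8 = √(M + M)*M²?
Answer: -7221248*I*√6/27 ≈ -6.5513e+5*I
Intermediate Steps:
y(M) = 8*√2*M^(5/2) (y(M) = 8*(√(M + M)*M²) = 8*(√(2*M)*M²) = 8*((√2*√M)*M²) = 8*(√2*M^(5/2)) = 8*√2*M^(5/2))
(-41*(-43))*((y(4/(-3)) + 0)*(-11 + f(-5))) = (-41*(-43))*((8*√2*(4/(-3))^(5/2) + 0)*(-11 - 5)) = 1763*((8*√2*(4*(-⅓))^(5/2) + 0)*(-16)) = 1763*((8*√2*(-4/3)^(5/2) + 0)*(-16)) = 1763*((8*√2*(32*I*√3/27) + 0)*(-16)) = 1763*((256*I*√6/27 + 0)*(-16)) = 1763*((256*I*√6/27)*(-16)) = 1763*(-4096*I*√6/27) = -7221248*I*√6/27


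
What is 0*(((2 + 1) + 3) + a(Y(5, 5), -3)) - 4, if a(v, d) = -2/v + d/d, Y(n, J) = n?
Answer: -4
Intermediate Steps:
a(v, d) = 1 - 2/v (a(v, d) = -2/v + 1 = 1 - 2/v)
0*(((2 + 1) + 3) + a(Y(5, 5), -3)) - 4 = 0*(((2 + 1) + 3) + (-2 + 5)/5) - 4 = 0*((3 + 3) + (⅕)*3) - 4 = 0*(6 + ⅗) - 4 = 0*(33/5) - 4 = 0 - 4 = -4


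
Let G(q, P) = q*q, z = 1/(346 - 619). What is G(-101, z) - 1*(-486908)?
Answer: 497109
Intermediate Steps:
z = -1/273 (z = 1/(-273) = -1/273 ≈ -0.0036630)
G(q, P) = q**2
G(-101, z) - 1*(-486908) = (-101)**2 - 1*(-486908) = 10201 + 486908 = 497109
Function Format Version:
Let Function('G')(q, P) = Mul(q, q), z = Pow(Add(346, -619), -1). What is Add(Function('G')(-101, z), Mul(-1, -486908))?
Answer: 497109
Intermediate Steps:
z = Rational(-1, 273) (z = Pow(-273, -1) = Rational(-1, 273) ≈ -0.0036630)
Function('G')(q, P) = Pow(q, 2)
Add(Function('G')(-101, z), Mul(-1, -486908)) = Add(Pow(-101, 2), Mul(-1, -486908)) = Add(10201, 486908) = 497109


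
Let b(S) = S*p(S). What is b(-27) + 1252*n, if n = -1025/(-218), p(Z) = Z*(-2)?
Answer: 482728/109 ≈ 4428.7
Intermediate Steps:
p(Z) = -2*Z
b(S) = -2*S**2 (b(S) = S*(-2*S) = -2*S**2)
n = 1025/218 (n = -1025*(-1/218) = 1025/218 ≈ 4.7018)
b(-27) + 1252*n = -2*(-27)**2 + 1252*(1025/218) = -2*729 + 641650/109 = -1458 + 641650/109 = 482728/109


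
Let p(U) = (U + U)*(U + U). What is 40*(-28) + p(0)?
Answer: -1120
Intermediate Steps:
p(U) = 4*U**2 (p(U) = (2*U)*(2*U) = 4*U**2)
40*(-28) + p(0) = 40*(-28) + 4*0**2 = -1120 + 4*0 = -1120 + 0 = -1120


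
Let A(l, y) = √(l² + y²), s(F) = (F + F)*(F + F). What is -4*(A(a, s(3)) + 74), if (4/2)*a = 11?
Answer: -296 - 2*√5305 ≈ -441.67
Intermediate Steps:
a = 11/2 (a = (½)*11 = 11/2 ≈ 5.5000)
s(F) = 4*F² (s(F) = (2*F)*(2*F) = 4*F²)
-4*(A(a, s(3)) + 74) = -4*(√((11/2)² + (4*3²)²) + 74) = -4*(√(121/4 + (4*9)²) + 74) = -4*(√(121/4 + 36²) + 74) = -4*(√(121/4 + 1296) + 74) = -4*(√(5305/4) + 74) = -4*(√5305/2 + 74) = -4*(74 + √5305/2) = -296 - 2*√5305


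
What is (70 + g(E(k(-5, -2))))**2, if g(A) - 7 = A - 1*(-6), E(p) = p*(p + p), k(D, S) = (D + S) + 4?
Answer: 10201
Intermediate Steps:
k(D, S) = 4 + D + S
E(p) = 2*p**2 (E(p) = p*(2*p) = 2*p**2)
g(A) = 13 + A (g(A) = 7 + (A - 1*(-6)) = 7 + (A + 6) = 7 + (6 + A) = 13 + A)
(70 + g(E(k(-5, -2))))**2 = (70 + (13 + 2*(4 - 5 - 2)**2))**2 = (70 + (13 + 2*(-3)**2))**2 = (70 + (13 + 2*9))**2 = (70 + (13 + 18))**2 = (70 + 31)**2 = 101**2 = 10201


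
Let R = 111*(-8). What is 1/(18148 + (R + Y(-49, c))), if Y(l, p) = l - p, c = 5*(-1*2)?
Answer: 1/17221 ≈ 5.8069e-5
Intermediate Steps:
c = -10 (c = 5*(-2) = -10)
R = -888
1/(18148 + (R + Y(-49, c))) = 1/(18148 + (-888 + (-49 - 1*(-10)))) = 1/(18148 + (-888 + (-49 + 10))) = 1/(18148 + (-888 - 39)) = 1/(18148 - 927) = 1/17221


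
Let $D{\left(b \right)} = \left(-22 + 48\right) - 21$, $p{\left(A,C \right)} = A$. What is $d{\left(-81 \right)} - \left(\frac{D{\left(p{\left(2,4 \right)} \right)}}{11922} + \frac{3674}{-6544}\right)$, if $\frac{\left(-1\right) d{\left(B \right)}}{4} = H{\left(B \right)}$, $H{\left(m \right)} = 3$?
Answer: $- \frac{223110527}{19504392} \approx -11.439$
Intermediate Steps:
$d{\left(B \right)} = -12$ ($d{\left(B \right)} = \left(-4\right) 3 = -12$)
$D{\left(b \right)} = 5$ ($D{\left(b \right)} = 26 - 21 = 5$)
$d{\left(-81 \right)} - \left(\frac{D{\left(p{\left(2,4 \right)} \right)}}{11922} + \frac{3674}{-6544}\right) = -12 - \left(\frac{5}{11922} + \frac{3674}{-6544}\right) = -12 - \left(5 \cdot \frac{1}{11922} + 3674 \left(- \frac{1}{6544}\right)\right) = -12 - \left(\frac{5}{11922} - \frac{1837}{3272}\right) = -12 - - \frac{10942177}{19504392} = -12 + \frac{10942177}{19504392} = - \frac{223110527}{19504392}$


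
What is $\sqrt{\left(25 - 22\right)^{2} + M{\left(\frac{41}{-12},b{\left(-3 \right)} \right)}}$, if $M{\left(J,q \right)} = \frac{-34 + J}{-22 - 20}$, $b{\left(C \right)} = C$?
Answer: $\frac{\sqrt{69790}}{84} \approx 3.145$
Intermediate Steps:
$M{\left(J,q \right)} = \frac{17}{21} - \frac{J}{42}$ ($M{\left(J,q \right)} = \frac{-34 + J}{-42} = \left(-34 + J\right) \left(- \frac{1}{42}\right) = \frac{17}{21} - \frac{J}{42}$)
$\sqrt{\left(25 - 22\right)^{2} + M{\left(\frac{41}{-12},b{\left(-3 \right)} \right)}} = \sqrt{\left(25 - 22\right)^{2} + \left(\frac{17}{21} - \frac{41 \frac{1}{-12}}{42}\right)} = \sqrt{3^{2} + \left(\frac{17}{21} - \frac{41 \left(- \frac{1}{12}\right)}{42}\right)} = \sqrt{9 + \left(\frac{17}{21} - - \frac{41}{504}\right)} = \sqrt{9 + \left(\frac{17}{21} + \frac{41}{504}\right)} = \sqrt{9 + \frac{449}{504}} = \sqrt{\frac{4985}{504}} = \frac{\sqrt{69790}}{84}$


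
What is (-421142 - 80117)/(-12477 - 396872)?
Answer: 501259/409349 ≈ 1.2245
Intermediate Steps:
(-421142 - 80117)/(-12477 - 396872) = -501259/(-409349) = -501259*(-1/409349) = 501259/409349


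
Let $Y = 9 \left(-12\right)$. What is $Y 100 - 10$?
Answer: $-10810$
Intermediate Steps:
$Y = -108$
$Y 100 - 10 = \left(-108\right) 100 - 10 = -10800 - 10 = -10810$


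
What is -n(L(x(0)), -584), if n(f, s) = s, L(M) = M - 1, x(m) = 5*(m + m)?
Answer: 584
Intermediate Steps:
x(m) = 10*m (x(m) = 5*(2*m) = 10*m)
L(M) = -1 + M
-n(L(x(0)), -584) = -1*(-584) = 584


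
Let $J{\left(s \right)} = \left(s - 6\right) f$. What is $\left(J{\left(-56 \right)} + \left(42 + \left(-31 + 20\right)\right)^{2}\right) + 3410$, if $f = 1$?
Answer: $4309$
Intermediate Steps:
$J{\left(s \right)} = -6 + s$ ($J{\left(s \right)} = \left(s - 6\right) 1 = \left(-6 + s\right) 1 = -6 + s$)
$\left(J{\left(-56 \right)} + \left(42 + \left(-31 + 20\right)\right)^{2}\right) + 3410 = \left(\left(-6 - 56\right) + \left(42 + \left(-31 + 20\right)\right)^{2}\right) + 3410 = \left(-62 + \left(42 - 11\right)^{2}\right) + 3410 = \left(-62 + 31^{2}\right) + 3410 = \left(-62 + 961\right) + 3410 = 899 + 3410 = 4309$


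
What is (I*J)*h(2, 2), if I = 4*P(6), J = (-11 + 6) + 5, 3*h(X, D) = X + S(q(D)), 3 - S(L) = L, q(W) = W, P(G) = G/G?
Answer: 0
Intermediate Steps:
P(G) = 1
S(L) = 3 - L
h(X, D) = 1 - D/3 + X/3 (h(X, D) = (X + (3 - D))/3 = (3 + X - D)/3 = 1 - D/3 + X/3)
J = 0 (J = -5 + 5 = 0)
I = 4 (I = 4*1 = 4)
(I*J)*h(2, 2) = (4*0)*(1 - ⅓*2 + (⅓)*2) = 0*(1 - ⅔ + ⅔) = 0*1 = 0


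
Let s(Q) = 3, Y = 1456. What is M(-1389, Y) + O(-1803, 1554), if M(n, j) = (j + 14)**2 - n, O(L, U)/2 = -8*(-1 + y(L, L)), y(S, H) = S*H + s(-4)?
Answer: -49850687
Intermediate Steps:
y(S, H) = 3 + H*S (y(S, H) = S*H + 3 = H*S + 3 = 3 + H*S)
O(L, U) = -32 - 16*L**2 (O(L, U) = 2*(-8*(-1 + (3 + L*L))) = 2*(-8*(-1 + (3 + L**2))) = 2*(-8*(2 + L**2)) = 2*(-16 - 8*L**2) = -32 - 16*L**2)
M(n, j) = (14 + j)**2 - n
M(-1389, Y) + O(-1803, 1554) = ((14 + 1456)**2 - 1*(-1389)) + (-32 - 16*(-1803)**2) = (1470**2 + 1389) + (-32 - 16*3250809) = (2160900 + 1389) + (-32 - 52012944) = 2162289 - 52012976 = -49850687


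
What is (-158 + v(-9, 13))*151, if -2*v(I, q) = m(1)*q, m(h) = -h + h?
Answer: -23858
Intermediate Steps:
m(h) = 0
v(I, q) = 0 (v(I, q) = -0*q = -½*0 = 0)
(-158 + v(-9, 13))*151 = (-158 + 0)*151 = -158*151 = -23858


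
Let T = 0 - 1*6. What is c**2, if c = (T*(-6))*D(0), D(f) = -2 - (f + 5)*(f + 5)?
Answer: 944784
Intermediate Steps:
D(f) = -2 - (5 + f)**2 (D(f) = -2 - (5 + f)*(5 + f) = -2 - (5 + f)**2)
T = -6 (T = 0 - 6 = -6)
c = -972 (c = (-6*(-6))*(-2 - (5 + 0)**2) = 36*(-2 - 1*5**2) = 36*(-2 - 1*25) = 36*(-2 - 25) = 36*(-27) = -972)
c**2 = (-972)**2 = 944784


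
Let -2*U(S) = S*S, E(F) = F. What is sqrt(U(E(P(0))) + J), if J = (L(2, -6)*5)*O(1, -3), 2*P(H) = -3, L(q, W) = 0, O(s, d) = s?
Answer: 3*I*sqrt(2)/4 ≈ 1.0607*I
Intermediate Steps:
P(H) = -3/2 (P(H) = (1/2)*(-3) = -3/2)
U(S) = -S**2/2 (U(S) = -S*S/2 = -S**2/2)
J = 0 (J = (0*5)*1 = 0*1 = 0)
sqrt(U(E(P(0))) + J) = sqrt(-(-3/2)**2/2 + 0) = sqrt(-1/2*9/4 + 0) = sqrt(-9/8 + 0) = sqrt(-9/8) = 3*I*sqrt(2)/4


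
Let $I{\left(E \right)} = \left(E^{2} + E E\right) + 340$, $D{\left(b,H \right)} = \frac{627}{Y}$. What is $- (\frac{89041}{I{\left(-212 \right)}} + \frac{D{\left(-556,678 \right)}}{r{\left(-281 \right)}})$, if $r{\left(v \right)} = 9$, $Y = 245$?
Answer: $- \frac{28100929}{22105860} \approx -1.2712$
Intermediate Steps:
$D{\left(b,H \right)} = \frac{627}{245}$
$I{\left(E \right)} = 340 + 2 E^{2}$ ($I{\left(E \right)} = \left(E^{2} + E^{2}\right) + 340 = 2 E^{2} + 340 = 340 + 2 E^{2}$)
$- (\frac{89041}{I{\left(-212 \right)}} + \frac{D{\left(-556,678 \right)}}{r{\left(-281 \right)}}) = - (\frac{89041}{340 + 2 \left(-212\right)^{2}} + \frac{627}{245 \cdot 9}) = - (\frac{89041}{340 + 2 \cdot 44944} + \frac{627}{245} \cdot \frac{1}{9}) = - (\frac{89041}{340 + 89888} + \frac{209}{735}) = - (\frac{89041}{90228} + \frac{209}{735}) = \left(-1\right) \frac{28100929}{22105860} = - \frac{28100929}{22105860}$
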